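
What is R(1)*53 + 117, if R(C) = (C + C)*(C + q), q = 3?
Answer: 541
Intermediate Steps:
R(C) = 2*C*(3 + C) (R(C) = (C + C)*(C + 3) = (2*C)*(3 + C) = 2*C*(3 + C))
R(1)*53 + 117 = (2*1*(3 + 1))*53 + 117 = (2*1*4)*53 + 117 = 8*53 + 117 = 424 + 117 = 541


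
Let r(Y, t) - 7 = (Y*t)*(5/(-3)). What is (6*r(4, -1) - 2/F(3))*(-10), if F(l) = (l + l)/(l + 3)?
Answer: -800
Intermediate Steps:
r(Y, t) = 7 - 5*Y*t/3 (r(Y, t) = 7 + (Y*t)*(5/(-3)) = 7 + (Y*t)*(5*(-⅓)) = 7 + (Y*t)*(-5/3) = 7 - 5*Y*t/3)
F(l) = 2*l/(3 + l) (F(l) = (2*l)/(3 + l) = 2*l/(3 + l))
(6*r(4, -1) - 2/F(3))*(-10) = (6*(7 - 5/3*4*(-1)) - 2/1)*(-10) = (6*(7 + 20/3) - 2/1)*(-10) = (6*(41/3) - 2/1)*(-10) = (82 - 2/1)*(-10) = (82 - 2*1)*(-10) = (82 - 2)*(-10) = 80*(-10) = -800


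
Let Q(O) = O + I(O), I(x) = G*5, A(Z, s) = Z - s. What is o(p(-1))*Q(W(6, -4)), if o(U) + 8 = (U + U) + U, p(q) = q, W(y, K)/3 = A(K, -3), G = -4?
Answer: 253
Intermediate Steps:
W(y, K) = 9 + 3*K (W(y, K) = 3*(K - 1*(-3)) = 3*(K + 3) = 3*(3 + K) = 9 + 3*K)
I(x) = -20 (I(x) = -4*5 = -20)
o(U) = -8 + 3*U (o(U) = -8 + ((U + U) + U) = -8 + (2*U + U) = -8 + 3*U)
Q(O) = -20 + O (Q(O) = O - 20 = -20 + O)
o(p(-1))*Q(W(6, -4)) = (-8 + 3*(-1))*(-20 + (9 + 3*(-4))) = (-8 - 3)*(-20 + (9 - 12)) = -11*(-20 - 3) = -11*(-23) = 253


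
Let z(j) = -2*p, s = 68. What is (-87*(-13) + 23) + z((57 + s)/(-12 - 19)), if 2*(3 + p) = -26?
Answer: 1186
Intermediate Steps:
p = -16 (p = -3 + (½)*(-26) = -3 - 13 = -16)
z(j) = 32 (z(j) = -2*(-16) = 32)
(-87*(-13) + 23) + z((57 + s)/(-12 - 19)) = (-87*(-13) + 23) + 32 = (1131 + 23) + 32 = 1154 + 32 = 1186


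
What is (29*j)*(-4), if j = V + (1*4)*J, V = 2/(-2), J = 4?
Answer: -1740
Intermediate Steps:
V = -1 (V = 2*(-½) = -1)
j = 15 (j = -1 + (1*4)*4 = -1 + 4*4 = -1 + 16 = 15)
(29*j)*(-4) = (29*15)*(-4) = 435*(-4) = -1740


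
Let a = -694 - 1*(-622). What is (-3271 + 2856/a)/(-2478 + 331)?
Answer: 9932/6441 ≈ 1.5420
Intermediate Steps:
a = -72 (a = -694 + 622 = -72)
(-3271 + 2856/a)/(-2478 + 331) = (-3271 + 2856/(-72))/(-2478 + 331) = (-3271 + 2856*(-1/72))/(-2147) = (-3271 - 119/3)*(-1/2147) = -9932/3*(-1/2147) = 9932/6441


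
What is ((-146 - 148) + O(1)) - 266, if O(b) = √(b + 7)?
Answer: -560 + 2*√2 ≈ -557.17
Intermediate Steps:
O(b) = √(7 + b)
((-146 - 148) + O(1)) - 266 = ((-146 - 148) + √(7 + 1)) - 266 = (-294 + √8) - 266 = (-294 + 2*√2) - 266 = -560 + 2*√2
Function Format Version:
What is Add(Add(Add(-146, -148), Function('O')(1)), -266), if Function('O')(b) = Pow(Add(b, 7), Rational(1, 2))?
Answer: Add(-560, Mul(2, Pow(2, Rational(1, 2)))) ≈ -557.17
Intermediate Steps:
Function('O')(b) = Pow(Add(7, b), Rational(1, 2))
Add(Add(Add(-146, -148), Function('O')(1)), -266) = Add(Add(Add(-146, -148), Pow(Add(7, 1), Rational(1, 2))), -266) = Add(Add(-294, Pow(8, Rational(1, 2))), -266) = Add(Add(-294, Mul(2, Pow(2, Rational(1, 2)))), -266) = Add(-560, Mul(2, Pow(2, Rational(1, 2))))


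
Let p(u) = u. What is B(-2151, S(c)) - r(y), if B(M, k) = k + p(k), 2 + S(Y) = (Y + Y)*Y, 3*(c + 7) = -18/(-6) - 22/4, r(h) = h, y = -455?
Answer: 6268/9 ≈ 696.44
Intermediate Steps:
c = -47/6 (c = -7 + (-18/(-6) - 22/4)/3 = -7 + (-18*(-1/6) - 22*1/4)/3 = -7 + (3 - 11/2)/3 = -7 + (1/3)*(-5/2) = -7 - 5/6 = -47/6 ≈ -7.8333)
S(Y) = -2 + 2*Y**2 (S(Y) = -2 + (Y + Y)*Y = -2 + (2*Y)*Y = -2 + 2*Y**2)
B(M, k) = 2*k (B(M, k) = k + k = 2*k)
B(-2151, S(c)) - r(y) = 2*(-2 + 2*(-47/6)**2) - 1*(-455) = 2*(-2 + 2*(2209/36)) + 455 = 2*(-2 + 2209/18) + 455 = 2*(2173/18) + 455 = 2173/9 + 455 = 6268/9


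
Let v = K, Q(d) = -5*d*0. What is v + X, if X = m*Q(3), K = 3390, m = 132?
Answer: 3390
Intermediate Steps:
Q(d) = 0
v = 3390
X = 0 (X = 132*0 = 0)
v + X = 3390 + 0 = 3390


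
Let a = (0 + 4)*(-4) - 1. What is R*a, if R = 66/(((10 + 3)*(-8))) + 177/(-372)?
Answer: 15215/806 ≈ 18.877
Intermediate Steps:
a = -17 (a = 4*(-4) - 1 = -16 - 1 = -17)
R = -895/806 (R = 66/((13*(-8))) + 177*(-1/372) = 66/(-104) - 59/124 = 66*(-1/104) - 59/124 = -33/52 - 59/124 = -895/806 ≈ -1.1104)
R*a = -895/806*(-17) = 15215/806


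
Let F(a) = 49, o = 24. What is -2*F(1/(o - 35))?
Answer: -98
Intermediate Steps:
-2*F(1/(o - 35)) = -2*49 = -98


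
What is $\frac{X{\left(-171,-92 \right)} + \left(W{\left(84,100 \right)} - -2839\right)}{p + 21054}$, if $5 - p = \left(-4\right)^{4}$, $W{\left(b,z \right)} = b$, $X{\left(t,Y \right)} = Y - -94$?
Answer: $\frac{2925}{20803} \approx 0.1406$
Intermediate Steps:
$X{\left(t,Y \right)} = 94 + Y$ ($X{\left(t,Y \right)} = Y + 94 = 94 + Y$)
$p = -251$ ($p = 5 - \left(-4\right)^{4} = 5 - 256 = -251$)
$\frac{X{\left(-171,-92 \right)} + \left(W{\left(84,100 \right)} - -2839\right)}{p + 21054} = \frac{\left(94 - 92\right) + \left(84 - -2839\right)}{-251 + 21054} = \frac{2 + \left(84 + 2839\right)}{20803} = \left(2 + 2923\right) \frac{1}{20803} = 2925 \cdot \frac{1}{20803} = \frac{2925}{20803}$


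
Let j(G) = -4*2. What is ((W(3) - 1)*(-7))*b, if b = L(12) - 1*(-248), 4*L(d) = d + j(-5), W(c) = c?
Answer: -3486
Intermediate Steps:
j(G) = -8
L(d) = -2 + d/4 (L(d) = (d - 8)/4 = (-8 + d)/4 = -2 + d/4)
b = 249 (b = (-2 + (¼)*12) - 1*(-248) = (-2 + 3) + 248 = 1 + 248 = 249)
((W(3) - 1)*(-7))*b = ((3 - 1)*(-7))*249 = (2*(-7))*249 = -14*249 = -3486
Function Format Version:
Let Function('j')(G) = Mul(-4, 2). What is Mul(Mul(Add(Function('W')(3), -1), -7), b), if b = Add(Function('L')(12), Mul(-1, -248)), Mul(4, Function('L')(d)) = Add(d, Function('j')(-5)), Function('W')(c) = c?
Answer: -3486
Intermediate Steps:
Function('j')(G) = -8
Function('L')(d) = Add(-2, Mul(Rational(1, 4), d)) (Function('L')(d) = Mul(Rational(1, 4), Add(d, -8)) = Mul(Rational(1, 4), Add(-8, d)) = Add(-2, Mul(Rational(1, 4), d)))
b = 249 (b = Add(Add(-2, Mul(Rational(1, 4), 12)), Mul(-1, -248)) = Add(Add(-2, 3), 248) = Add(1, 248) = 249)
Mul(Mul(Add(Function('W')(3), -1), -7), b) = Mul(Mul(Add(3, -1), -7), 249) = Mul(Mul(2, -7), 249) = Mul(-14, 249) = -3486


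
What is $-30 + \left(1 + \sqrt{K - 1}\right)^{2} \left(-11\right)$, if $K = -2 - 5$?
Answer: $47 - 44 i \sqrt{2} \approx 47.0 - 62.225 i$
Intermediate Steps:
$K = -7$
$-30 + \left(1 + \sqrt{K - 1}\right)^{2} \left(-11\right) = -30 + \left(1 + \sqrt{-7 - 1}\right)^{2} \left(-11\right) = -30 + \left(1 + \sqrt{-8}\right)^{2} \left(-11\right) = -30 + \left(1 + 2 i \sqrt{2}\right)^{2} \left(-11\right) = -30 - 11 \left(1 + 2 i \sqrt{2}\right)^{2}$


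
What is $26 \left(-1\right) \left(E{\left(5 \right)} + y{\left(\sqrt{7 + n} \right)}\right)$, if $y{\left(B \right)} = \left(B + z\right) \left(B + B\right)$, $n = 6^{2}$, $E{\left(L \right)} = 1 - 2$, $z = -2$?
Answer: $-2210 + 104 \sqrt{43} \approx -1528.0$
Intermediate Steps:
$E{\left(L \right)} = -1$ ($E{\left(L \right)} = 1 - 2 = -1$)
$n = 36$
$y{\left(B \right)} = 2 B \left(-2 + B\right)$ ($y{\left(B \right)} = \left(B - 2\right) \left(B + B\right) = \left(-2 + B\right) 2 B = 2 B \left(-2 + B\right)$)
$26 \left(-1\right) \left(E{\left(5 \right)} + y{\left(\sqrt{7 + n} \right)}\right) = 26 \left(-1\right) \left(-1 + 2 \sqrt{7 + 36} \left(-2 + \sqrt{7 + 36}\right)\right) = - 26 \left(-1 + 2 \sqrt{43} \left(-2 + \sqrt{43}\right)\right) = 26 - 52 \sqrt{43} \left(-2 + \sqrt{43}\right)$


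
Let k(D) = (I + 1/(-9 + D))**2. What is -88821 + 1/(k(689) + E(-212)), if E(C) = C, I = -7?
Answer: -6695391304699/75380719 ≈ -88821.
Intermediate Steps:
k(D) = (-7 + 1/(-9 + D))**2
-88821 + 1/(k(689) + E(-212)) = -88821 + 1/((64 - 7*689)**2/(-9 + 689)**2 - 212) = -88821 + 1/((64 - 4823)**2/680**2 - 212) = -88821 + 1/((1/462400)*(-4759)**2 - 212) = -88821 + 1/((1/462400)*22648081 - 212) = -88821 + 1/(22648081/462400 - 212) = -88821 + 1/(-75380719/462400) = -88821 - 462400/75380719 = -6695391304699/75380719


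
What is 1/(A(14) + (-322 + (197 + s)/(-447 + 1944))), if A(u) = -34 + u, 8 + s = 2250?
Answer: -499/169845 ≈ -0.0029380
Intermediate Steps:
s = 2242 (s = -8 + 2250 = 2242)
1/(A(14) + (-322 + (197 + s)/(-447 + 1944))) = 1/((-34 + 14) + (-322 + (197 + 2242)/(-447 + 1944))) = 1/(-20 + (-322 + 2439/1497)) = 1/(-20 + (-322 + 2439*(1/1497))) = 1/(-20 + (-322 + 813/499)) = 1/(-20 - 159865/499) = 1/(-169845/499) = -499/169845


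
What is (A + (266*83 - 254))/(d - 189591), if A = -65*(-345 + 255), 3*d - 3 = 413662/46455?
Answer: -1928393505/13210898344 ≈ -0.14597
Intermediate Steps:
d = 553027/139365 (d = 1 + (413662/46455)/3 = 1 + (413662*(1/46455))/3 = 1 + (⅓)*(413662/46455) = 1 + 413662/139365 = 553027/139365 ≈ 3.9682)
A = 5850 (A = -65*(-90) = 5850)
(A + (266*83 - 254))/(d - 189591) = (5850 + (266*83 - 254))/(553027/139365 - 189591) = (5850 + (22078 - 254))/(-26421796688/139365) = (5850 + 21824)*(-139365/26421796688) = 27674*(-139365/26421796688) = -1928393505/13210898344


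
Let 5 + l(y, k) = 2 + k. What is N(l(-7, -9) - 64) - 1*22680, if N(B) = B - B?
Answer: -22680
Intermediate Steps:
l(y, k) = -3 + k (l(y, k) = -5 + (2 + k) = -3 + k)
N(B) = 0
N(l(-7, -9) - 64) - 1*22680 = 0 - 1*22680 = 0 - 22680 = -22680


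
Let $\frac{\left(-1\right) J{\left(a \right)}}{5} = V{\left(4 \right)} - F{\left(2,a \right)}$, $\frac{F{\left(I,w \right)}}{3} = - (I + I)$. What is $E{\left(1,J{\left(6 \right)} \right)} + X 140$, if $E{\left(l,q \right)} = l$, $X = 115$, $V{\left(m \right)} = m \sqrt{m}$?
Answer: $16101$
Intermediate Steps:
$V{\left(m \right)} = m^{\frac{3}{2}}$
$F{\left(I,w \right)} = - 6 I$ ($F{\left(I,w \right)} = 3 \left(- (I + I)\right) = 3 \left(- 2 I\right) = - 6 I$)
$J{\left(a \right)} = -100$ ($J{\left(a \right)} = - 5 \left(4^{\frac{3}{2}} - \left(-6\right) 2\right) = - 5 \left(8 - -12\right) = - 5 \left(8 + 12\right) = \left(-5\right) 20 = -100$)
$E{\left(1,J{\left(6 \right)} \right)} + X 140 = 1 + 115 \cdot 140 = 1 + 16100 = 16101$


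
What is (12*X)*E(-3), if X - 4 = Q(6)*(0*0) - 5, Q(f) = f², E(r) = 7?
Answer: -84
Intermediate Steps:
X = -1 (X = 4 + (6²*(0*0) - 5) = 4 + (36*0 - 5) = 4 + (0 - 5) = 4 - 5 = -1)
(12*X)*E(-3) = (12*(-1))*7 = -12*7 = -84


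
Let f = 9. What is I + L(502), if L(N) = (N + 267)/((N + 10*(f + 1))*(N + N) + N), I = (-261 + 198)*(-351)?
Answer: 13376375599/604910 ≈ 22113.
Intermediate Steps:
I = 22113 (I = -63*(-351) = 22113)
L(N) = (267 + N)/(N + 2*N*(100 + N)) (L(N) = (N + 267)/((N + 10*(9 + 1))*(N + N) + N) = (267 + N)/((N + 10*10)*(2*N) + N) = (267 + N)/((N + 100)*(2*N) + N) = (267 + N)/((100 + N)*(2*N) + N) = (267 + N)/(2*N*(100 + N) + N) = (267 + N)/(N + 2*N*(100 + N)))
I + L(502) = 22113 + (267 + 502)/(502*(201 + 2*502)) = 22113 + (1/502)*769/(201 + 1004) = 22113 + (1/502)*769/1205 = 22113 + (1/502)*(1/1205)*769 = 22113 + 769/604910 = 13376375599/604910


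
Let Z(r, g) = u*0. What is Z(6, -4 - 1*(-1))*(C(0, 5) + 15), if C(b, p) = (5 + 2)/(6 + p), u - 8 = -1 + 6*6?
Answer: 0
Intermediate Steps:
u = 43 (u = 8 + (-1 + 6*6) = 8 + (-1 + 36) = 8 + 35 = 43)
Z(r, g) = 0 (Z(r, g) = 43*0 = 0)
C(b, p) = 7/(6 + p)
Z(6, -4 - 1*(-1))*(C(0, 5) + 15) = 0*(7/(6 + 5) + 15) = 0*(7/11 + 15) = 0*(172/11) = 0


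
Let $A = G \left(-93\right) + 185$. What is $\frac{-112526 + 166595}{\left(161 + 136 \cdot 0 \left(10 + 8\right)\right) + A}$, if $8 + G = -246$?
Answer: $\frac{54069}{23968} \approx 2.2559$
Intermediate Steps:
$G = -254$ ($G = -8 - 246 = -254$)
$A = 23807$ ($A = \left(-254\right) \left(-93\right) + 185 = 23622 + 185 = 23807$)
$\frac{-112526 + 166595}{\left(161 + 136 \cdot 0 \left(10 + 8\right)\right) + A} = \frac{-112526 + 166595}{\left(161 + 136 \cdot 0 \left(10 + 8\right)\right) + 23807} = \frac{54069}{\left(161 + 136 \cdot 0 \cdot 18\right) + 23807} = \frac{54069}{\left(161 + 136 \cdot 0\right) + 23807} = \frac{54069}{\left(161 + 0\right) + 23807} = \frac{54069}{161 + 23807} = \frac{54069}{23968}$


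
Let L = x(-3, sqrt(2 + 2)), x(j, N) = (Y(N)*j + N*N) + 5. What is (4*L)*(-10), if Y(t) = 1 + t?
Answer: 0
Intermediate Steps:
x(j, N) = 5 + N**2 + j*(1 + N) (x(j, N) = ((1 + N)*j + N*N) + 5 = (j*(1 + N) + N**2) + 5 = (N**2 + j*(1 + N)) + 5 = 5 + N**2 + j*(1 + N))
L = 0 (L = 5 + (sqrt(2 + 2))**2 - 3*(1 + sqrt(2 + 2)) = 5 + (sqrt(4))**2 - 3*(1 + sqrt(4)) = 5 + 2**2 - 3*(1 + 2) = 5 + 4 - 3*3 = 5 + 4 - 9 = 0)
(4*L)*(-10) = (4*0)*(-10) = 0*(-10) = 0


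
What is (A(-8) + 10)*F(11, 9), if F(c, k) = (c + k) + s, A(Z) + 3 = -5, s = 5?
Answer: 50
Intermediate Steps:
A(Z) = -8 (A(Z) = -3 - 5 = -8)
F(c, k) = 5 + c + k (F(c, k) = (c + k) + 5 = 5 + c + k)
(A(-8) + 10)*F(11, 9) = (-8 + 10)*(5 + 11 + 9) = 2*25 = 50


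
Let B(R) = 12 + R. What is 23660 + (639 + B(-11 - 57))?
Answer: 24243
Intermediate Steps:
23660 + (639 + B(-11 - 57)) = 23660 + (639 + (12 + (-11 - 57))) = 23660 + (639 + (12 - 68)) = 23660 + (639 - 56) = 23660 + 583 = 24243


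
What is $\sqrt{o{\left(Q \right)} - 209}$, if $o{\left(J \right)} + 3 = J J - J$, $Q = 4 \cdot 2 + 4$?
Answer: $4 i \sqrt{5} \approx 8.9443 i$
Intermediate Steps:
$Q = 12$ ($Q = 8 + 4 = 12$)
$o{\left(J \right)} = -3 + J^{2} - J$ ($o{\left(J \right)} = -3 - \left(J - J J\right) = -3 + \left(J^{2} - J\right) = -3 + J^{2} - J$)
$\sqrt{o{\left(Q \right)} - 209} = \sqrt{\left(-3 + 12^{2} - 12\right) - 209} = \sqrt{\left(-3 + 144 - 12\right) - 209} = \sqrt{129 - 209} = \sqrt{-80} = 4 i \sqrt{5}$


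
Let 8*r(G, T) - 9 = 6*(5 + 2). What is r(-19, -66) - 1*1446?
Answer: -11517/8 ≈ -1439.6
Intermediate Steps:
r(G, T) = 51/8 (r(G, T) = 9/8 + (6*(5 + 2))/8 = 9/8 + (6*7)/8 = 9/8 + (⅛)*42 = 9/8 + 21/4 = 51/8)
r(-19, -66) - 1*1446 = 51/8 - 1*1446 = 51/8 - 1446 = -11517/8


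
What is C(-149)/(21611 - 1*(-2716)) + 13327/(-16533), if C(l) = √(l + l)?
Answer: -13327/16533 + I*√298/24327 ≈ -0.80608 + 0.00070961*I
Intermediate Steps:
C(l) = √2*√l (C(l) = √(2*l) = √2*√l)
C(-149)/(21611 - 1*(-2716)) + 13327/(-16533) = (√2*√(-149))/(21611 - 1*(-2716)) + 13327/(-16533) = (√2*(I*√149))/(21611 + 2716) + 13327*(-1/16533) = (I*√298)/24327 - 13327/16533 = (I*√298)*(1/24327) - 13327/16533 = I*√298/24327 - 13327/16533 = -13327/16533 + I*√298/24327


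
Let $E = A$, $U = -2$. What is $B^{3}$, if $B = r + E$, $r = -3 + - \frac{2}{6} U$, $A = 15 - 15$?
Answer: $- \frac{343}{27} \approx -12.704$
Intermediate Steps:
$A = 0$ ($A = 15 - 15 = 0$)
$r = - \frac{7}{3}$ ($r = -3 + - \frac{2}{6} \left(-2\right) = -3 + \left(-2\right) \frac{1}{6} \left(-2\right) = -3 - - \frac{2}{3} = -3 + \frac{2}{3} = - \frac{7}{3} \approx -2.3333$)
$E = 0$
$B = - \frac{7}{3}$ ($B = - \frac{7}{3} + 0 = - \frac{7}{3} \approx -2.3333$)
$B^{3} = \left(- \frac{7}{3}\right)^{3} = - \frac{343}{27}$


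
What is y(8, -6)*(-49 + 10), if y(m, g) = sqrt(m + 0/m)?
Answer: -78*sqrt(2) ≈ -110.31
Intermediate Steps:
y(m, g) = sqrt(m) (y(m, g) = sqrt(m + 0) = sqrt(m))
y(8, -6)*(-49 + 10) = sqrt(8)*(-49 + 10) = (2*sqrt(2))*(-39) = -78*sqrt(2)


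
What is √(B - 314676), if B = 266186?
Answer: I*√48490 ≈ 220.2*I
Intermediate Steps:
√(B - 314676) = √(266186 - 314676) = √(-48490) = I*√48490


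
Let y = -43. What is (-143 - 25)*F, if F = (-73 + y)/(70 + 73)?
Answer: 19488/143 ≈ 136.28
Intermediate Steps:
F = -116/143 (F = (-73 - 43)/(70 + 73) = -116/143 ≈ -0.81119)
(-143 - 25)*F = (-143 - 25)*(-116/143) = -168*(-116/143) = 19488/143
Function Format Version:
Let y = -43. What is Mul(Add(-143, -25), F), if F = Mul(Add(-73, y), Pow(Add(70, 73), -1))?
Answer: Rational(19488, 143) ≈ 136.28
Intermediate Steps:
F = Rational(-116, 143) (F = Mul(Add(-73, -43), Pow(Add(70, 73), -1)) = Mul(-116, Pow(143, -1)) = Mul(-116, Rational(1, 143)) = Rational(-116, 143) ≈ -0.81119)
Mul(Add(-143, -25), F) = Mul(Add(-143, -25), Rational(-116, 143)) = Mul(-168, Rational(-116, 143)) = Rational(19488, 143)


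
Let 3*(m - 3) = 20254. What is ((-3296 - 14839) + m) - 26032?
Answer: -112238/3 ≈ -37413.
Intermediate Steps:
m = 20263/3 (m = 3 + (⅓)*20254 = 3 + 20254/3 = 20263/3 ≈ 6754.3)
((-3296 - 14839) + m) - 26032 = ((-3296 - 14839) + 20263/3) - 26032 = (-18135 + 20263/3) - 26032 = -34142/3 - 26032 = -112238/3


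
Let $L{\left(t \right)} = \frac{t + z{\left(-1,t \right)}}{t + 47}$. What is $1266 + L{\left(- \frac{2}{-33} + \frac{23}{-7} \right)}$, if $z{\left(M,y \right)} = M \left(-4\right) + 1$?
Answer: $\frac{6401101}{5056} \approx 1266.0$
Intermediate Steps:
$z{\left(M,y \right)} = 1 - 4 M$ ($z{\left(M,y \right)} = - 4 M + 1 = 1 - 4 M$)
$L{\left(t \right)} = \frac{5 + t}{47 + t}$ ($L{\left(t \right)} = \frac{t + \left(1 - -4\right)}{t + 47} = \frac{t + \left(1 + 4\right)}{47 + t} = \frac{t + 5}{47 + t} = \frac{5 + t}{47 + t}$)
$1266 + L{\left(- \frac{2}{-33} + \frac{23}{-7} \right)} = 1266 + \frac{5 + \left(- \frac{2}{-33} + \frac{23}{-7}\right)}{47 + \left(- \frac{2}{-33} + \frac{23}{-7}\right)} = 1266 + \frac{5 + \left(\left(-2\right) \left(- \frac{1}{33}\right) + 23 \left(- \frac{1}{7}\right)\right)}{47 + \left(\left(-2\right) \left(- \frac{1}{33}\right) + 23 \left(- \frac{1}{7}\right)\right)} = 1266 + \frac{5 + \left(\frac{2}{33} - \frac{23}{7}\right)}{47 + \left(\frac{2}{33} - \frac{23}{7}\right)} = 1266 + \frac{5 - \frac{745}{231}}{47 - \frac{745}{231}} = 1266 + \frac{1}{\frac{10112}{231}} \cdot \frac{410}{231} = 1266 + \frac{231}{10112} \cdot \frac{410}{231} = 1266 + \frac{205}{5056} = \frac{6401101}{5056}$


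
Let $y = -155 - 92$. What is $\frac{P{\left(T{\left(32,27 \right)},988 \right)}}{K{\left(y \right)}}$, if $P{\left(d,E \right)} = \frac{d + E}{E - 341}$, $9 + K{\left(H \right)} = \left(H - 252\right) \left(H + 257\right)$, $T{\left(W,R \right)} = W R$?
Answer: $- \frac{1852}{3234353} \approx -0.0005726$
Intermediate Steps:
$T{\left(W,R \right)} = R W$
$y = -247$
$K{\left(H \right)} = -9 + \left(-252 + H\right) \left(257 + H\right)$ ($K{\left(H \right)} = -9 + \left(H - 252\right) \left(H + 257\right) = -9 + \left(-252 + H\right) \left(257 + H\right)$)
$P{\left(d,E \right)} = \frac{E + d}{-341 + E}$
$\frac{P{\left(T{\left(32,27 \right)},988 \right)}}{K{\left(y \right)}} = \frac{\frac{1}{-341 + 988} \left(988 + 27 \cdot 32\right)}{-64773 + \left(-247\right)^{2} + 5 \left(-247\right)} = \frac{\frac{1}{647} \left(988 + 864\right)}{-64773 + 61009 - 1235} = \frac{\frac{1}{647} \cdot 1852}{-4999} = \frac{1852}{647} \left(- \frac{1}{4999}\right) = - \frac{1852}{3234353}$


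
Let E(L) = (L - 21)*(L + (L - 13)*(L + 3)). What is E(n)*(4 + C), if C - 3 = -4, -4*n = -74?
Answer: -8205/8 ≈ -1025.6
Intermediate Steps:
n = 37/2 (n = -¼*(-74) = 37/2 ≈ 18.500)
C = -1 (C = 3 - 4 = -1)
E(L) = (-21 + L)*(L + (-13 + L)*(3 + L))
E(n)*(4 + C) = (819 + (37/2)³ - 30*(37/2)² + 150*(37/2))*(4 - 1) = (819 + 50653/8 - 30*1369/4 + 2775)*3 = (819 + 50653/8 - 20535/2 + 2775)*3 = -2735/8*3 = -8205/8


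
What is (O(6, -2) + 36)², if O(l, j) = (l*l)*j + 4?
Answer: 1024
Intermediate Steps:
O(l, j) = 4 + j*l² (O(l, j) = l²*j + 4 = j*l² + 4 = 4 + j*l²)
(O(6, -2) + 36)² = ((4 - 2*6²) + 36)² = ((4 - 2*36) + 36)² = ((4 - 72) + 36)² = (-68 + 36)² = (-32)² = 1024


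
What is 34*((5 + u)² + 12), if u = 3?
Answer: 2584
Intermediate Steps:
34*((5 + u)² + 12) = 34*((5 + 3)² + 12) = 34*(8² + 12) = 34*(64 + 12) = 34*76 = 2584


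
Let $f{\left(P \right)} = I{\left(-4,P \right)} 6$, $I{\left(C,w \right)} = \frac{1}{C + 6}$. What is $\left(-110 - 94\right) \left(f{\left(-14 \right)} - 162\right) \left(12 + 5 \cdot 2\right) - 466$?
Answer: $713126$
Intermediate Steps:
$I{\left(C,w \right)} = \frac{1}{6 + C}$
$f{\left(P \right)} = 3$ ($f{\left(P \right)} = \frac{1}{6 - 4} \cdot 6 = \frac{1}{2} \cdot 6 = 3$)
$\left(-110 - 94\right) \left(f{\left(-14 \right)} - 162\right) \left(12 + 5 \cdot 2\right) - 466 = \left(-110 - 94\right) \left(3 - 162\right) \left(12 + 5 \cdot 2\right) - 466 = \left(-204\right) \left(-159\right) \left(12 + 10\right) - 466 = 32436 \cdot 22 - 466 = 713592 - 466 = 713126$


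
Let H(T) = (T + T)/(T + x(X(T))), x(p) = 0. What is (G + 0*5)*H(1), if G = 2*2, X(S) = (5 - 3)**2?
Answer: 8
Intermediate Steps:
X(S) = 4 (X(S) = 2**2 = 4)
G = 4
H(T) = 2 (H(T) = (T + T)/(T + 0) = (2*T)/T = 2)
(G + 0*5)*H(1) = (4 + 0*5)*2 = (4 + 0)*2 = 4*2 = 8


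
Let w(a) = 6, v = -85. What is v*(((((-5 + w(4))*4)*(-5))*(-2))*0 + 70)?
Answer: -5950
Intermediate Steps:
v*(((((-5 + w(4))*4)*(-5))*(-2))*0 + 70) = -85*(((((-5 + 6)*4)*(-5))*(-2))*0 + 70) = -85*((((1*4)*(-5))*(-2))*0 + 70) = -85*(((4*(-5))*(-2))*0 + 70) = -85*(-20*(-2)*0 + 70) = -85*(40*0 + 70) = -85*(0 + 70) = -85*70 = -5950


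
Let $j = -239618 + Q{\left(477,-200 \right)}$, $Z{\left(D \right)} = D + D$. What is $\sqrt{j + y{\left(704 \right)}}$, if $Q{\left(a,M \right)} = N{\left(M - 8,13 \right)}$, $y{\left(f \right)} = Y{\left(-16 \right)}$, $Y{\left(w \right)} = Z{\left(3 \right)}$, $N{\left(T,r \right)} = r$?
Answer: $i \sqrt{239599} \approx 489.49 i$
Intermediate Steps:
$Z{\left(D \right)} = 2 D$
$Y{\left(w \right)} = 6$ ($Y{\left(w \right)} = 2 \cdot 3 = 6$)
$y{\left(f \right)} = 6$
$Q{\left(a,M \right)} = 13$
$j = -239605$ ($j = -239618 + 13 = -239605$)
$\sqrt{j + y{\left(704 \right)}} = \sqrt{-239605 + 6} = \sqrt{-239599} = i \sqrt{239599}$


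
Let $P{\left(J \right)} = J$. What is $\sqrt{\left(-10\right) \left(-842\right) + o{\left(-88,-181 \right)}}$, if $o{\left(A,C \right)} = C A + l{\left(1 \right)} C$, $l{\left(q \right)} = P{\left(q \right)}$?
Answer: $13 \sqrt{143} \approx 155.46$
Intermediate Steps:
$l{\left(q \right)} = q$
$o{\left(A,C \right)} = C + A C$ ($o{\left(A,C \right)} = C A + 1 C = A C + C = C + A C$)
$\sqrt{\left(-10\right) \left(-842\right) + o{\left(-88,-181 \right)}} = \sqrt{\left(-10\right) \left(-842\right) - 181 \left(1 - 88\right)} = \sqrt{8420 - -15747} = \sqrt{8420 + 15747} = \sqrt{24167} = 13 \sqrt{143}$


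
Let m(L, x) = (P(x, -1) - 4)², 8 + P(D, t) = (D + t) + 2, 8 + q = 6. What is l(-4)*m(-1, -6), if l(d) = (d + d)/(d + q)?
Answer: 1156/3 ≈ 385.33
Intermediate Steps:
q = -2 (q = -8 + 6 = -2)
P(D, t) = -6 + D + t (P(D, t) = -8 + ((D + t) + 2) = -8 + (2 + D + t) = -6 + D + t)
l(d) = 2*d/(-2 + d) (l(d) = (d + d)/(d - 2) = (2*d)/(-2 + d) = 2*d/(-2 + d))
m(L, x) = (-11 + x)² (m(L, x) = ((-6 + x - 1) - 4)² = ((-7 + x) - 4)² = (-11 + x)²)
l(-4)*m(-1, -6) = (2*(-4)/(-2 - 4))*(-11 - 6)² = (2*(-4)/(-6))*(-17)² = (2*(-4)*(-⅙))*289 = (4/3)*289 = 1156/3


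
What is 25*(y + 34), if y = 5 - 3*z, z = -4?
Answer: 1275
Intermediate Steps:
y = 17 (y = 5 - 3*(-4) = 5 + 12 = 17)
25*(y + 34) = 25*(17 + 34) = 25*51 = 1275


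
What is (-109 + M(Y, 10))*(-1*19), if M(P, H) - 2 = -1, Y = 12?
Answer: 2052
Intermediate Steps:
M(P, H) = 1 (M(P, H) = 2 - 1 = 1)
(-109 + M(Y, 10))*(-1*19) = (-109 + 1)*(-1*19) = -108*(-19) = 2052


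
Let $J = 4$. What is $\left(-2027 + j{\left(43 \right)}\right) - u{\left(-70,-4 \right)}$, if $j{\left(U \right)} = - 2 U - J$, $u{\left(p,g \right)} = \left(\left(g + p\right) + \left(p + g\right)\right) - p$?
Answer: $-2039$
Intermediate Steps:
$u{\left(p,g \right)} = p + 2 g$ ($u{\left(p,g \right)} = \left(\left(g + p\right) + \left(g + p\right)\right) - p = \left(2 g + 2 p\right) - p = p + 2 g$)
$j{\left(U \right)} = -4 - 2 U$ ($j{\left(U \right)} = - 2 U - 4 = -4 - 2 U$)
$\left(-2027 + j{\left(43 \right)}\right) - u{\left(-70,-4 \right)} = \left(-2027 - 90\right) - \left(-70 + 2 \left(-4\right)\right) = \left(-2027 - 90\right) - \left(-70 - 8\right) = \left(-2027 - 90\right) - -78 = -2117 + 78 = -2039$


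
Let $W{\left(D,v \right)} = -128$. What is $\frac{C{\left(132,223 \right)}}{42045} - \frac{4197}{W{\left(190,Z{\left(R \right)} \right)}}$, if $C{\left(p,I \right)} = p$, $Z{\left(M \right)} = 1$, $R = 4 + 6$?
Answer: $\frac{58826587}{1793920} \approx 32.792$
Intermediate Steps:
$R = 10$
$\frac{C{\left(132,223 \right)}}{42045} - \frac{4197}{W{\left(190,Z{\left(R \right)} \right)}} = \frac{132}{42045} - \frac{4197}{-128} = 132 \cdot \frac{1}{42045} - - \frac{4197}{128} = \frac{44}{14015} + \frac{4197}{128} = \frac{58826587}{1793920}$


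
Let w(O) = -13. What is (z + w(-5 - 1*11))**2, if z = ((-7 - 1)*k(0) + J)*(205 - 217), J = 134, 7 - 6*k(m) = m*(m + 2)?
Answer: 2277081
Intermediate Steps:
k(m) = 7/6 - m*(2 + m)/6 (k(m) = 7/6 - m*(m + 2)/6 = 7/6 - m*(2 + m)/6)
z = -1496 (z = ((-7 - 1)*(7/6 - 1/3*0 - 1/6*0**2) + 134)*(205 - 217) = (-8*(7/6 + 0 - 1/6*0) + 134)*(-12) = (-8*(7/6 + 0 + 0) + 134)*(-12) = (-8*7/6 + 134)*(-12) = (-28/3 + 134)*(-12) = (374/3)*(-12) = -1496)
(z + w(-5 - 1*11))**2 = (-1496 - 13)**2 = (-1509)**2 = 2277081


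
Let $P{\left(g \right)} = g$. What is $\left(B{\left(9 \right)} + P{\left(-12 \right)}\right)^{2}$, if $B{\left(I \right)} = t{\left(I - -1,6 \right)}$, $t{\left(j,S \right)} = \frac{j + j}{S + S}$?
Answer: $\frac{961}{9} \approx 106.78$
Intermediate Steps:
$t{\left(j,S \right)} = \frac{j}{S}$ ($t{\left(j,S \right)} = \frac{2 j}{2 S} = 2 j \frac{1}{2 S} = \frac{j}{S}$)
$B{\left(I \right)} = \frac{1}{6} + \frac{I}{6}$ ($B{\left(I \right)} = \frac{I - -1}{6} = \left(I + 1\right) \frac{1}{6} = \left(1 + I\right) \frac{1}{6} = \frac{1}{6} + \frac{I}{6}$)
$\left(B{\left(9 \right)} + P{\left(-12 \right)}\right)^{2} = \left(\left(\frac{1}{6} + \frac{1}{6} \cdot 9\right) - 12\right)^{2} = \left(\left(\frac{1}{6} + \frac{3}{2}\right) - 12\right)^{2} = \left(\frac{5}{3} - 12\right)^{2} = \left(- \frac{31}{3}\right)^{2} = \frac{961}{9}$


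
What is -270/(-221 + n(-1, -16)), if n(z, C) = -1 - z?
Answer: 270/221 ≈ 1.2217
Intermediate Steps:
-270/(-221 + n(-1, -16)) = -270/(-221 + (-1 - 1*(-1))) = -270/(-221 + (-1 + 1)) = -270/(-221 + 0) = -270/(-221) = -1/221*(-270) = 270/221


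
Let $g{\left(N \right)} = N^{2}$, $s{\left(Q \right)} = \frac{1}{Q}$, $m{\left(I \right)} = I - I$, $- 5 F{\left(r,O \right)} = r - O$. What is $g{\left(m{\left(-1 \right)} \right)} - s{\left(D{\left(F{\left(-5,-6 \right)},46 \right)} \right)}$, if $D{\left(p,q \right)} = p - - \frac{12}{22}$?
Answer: $- \frac{55}{19} \approx -2.8947$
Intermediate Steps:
$F{\left(r,O \right)} = - \frac{r}{5} + \frac{O}{5}$ ($F{\left(r,O \right)} = - \frac{r - O}{5} = - \frac{r}{5} + \frac{O}{5}$)
$m{\left(I \right)} = 0$
$D{\left(p,q \right)} = \frac{6}{11} + p$ ($D{\left(p,q \right)} = p - \left(-12\right) \frac{1}{22} = p - - \frac{6}{11} = p + \frac{6}{11} = \frac{6}{11} + p$)
$g{\left(m{\left(-1 \right)} \right)} - s{\left(D{\left(F{\left(-5,-6 \right)},46 \right)} \right)} = 0^{2} - \frac{1}{\frac{6}{11} + \left(\left(- \frac{1}{5}\right) \left(-5\right) + \frac{1}{5} \left(-6\right)\right)} = 0 - \frac{1}{\frac{6}{11} + \left(1 - \frac{6}{5}\right)} = 0 - \frac{1}{\frac{6}{11} - \frac{1}{5}} = 0 - \frac{1}{\frac{19}{55}} = 0 - \frac{55}{19} = - \frac{55}{19}$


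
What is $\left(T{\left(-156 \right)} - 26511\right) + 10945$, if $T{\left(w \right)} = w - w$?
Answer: $-15566$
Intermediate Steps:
$T{\left(w \right)} = 0$
$\left(T{\left(-156 \right)} - 26511\right) + 10945 = \left(0 - 26511\right) + 10945 = -26511 + 10945 = -15566$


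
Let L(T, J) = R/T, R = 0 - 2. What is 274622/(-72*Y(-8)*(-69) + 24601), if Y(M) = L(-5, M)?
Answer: 1373110/132941 ≈ 10.329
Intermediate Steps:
R = -2
L(T, J) = -2/T
Y(M) = 2/5 (Y(M) = -2/(-5) = -2*(-1/5) = 2/5)
274622/(-72*Y(-8)*(-69) + 24601) = 274622/(-72*2/5*(-69) + 24601) = 274622/(-144/5*(-69) + 24601) = 274622/(9936/5 + 24601) = 274622/(132941/5) = 274622*(5/132941) = 1373110/132941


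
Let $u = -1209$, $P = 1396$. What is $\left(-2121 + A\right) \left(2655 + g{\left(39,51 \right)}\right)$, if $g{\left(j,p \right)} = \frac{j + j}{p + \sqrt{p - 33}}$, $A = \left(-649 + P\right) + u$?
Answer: $-6861843 + 234 \sqrt{2} \approx -6.8615 \cdot 10^{6}$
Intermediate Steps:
$A = -462$ ($A = \left(-649 + 1396\right) - 1209 = 747 - 1209 = -462$)
$g{\left(j,p \right)} = \frac{2 j}{p + \sqrt{-33 + p}}$
$\left(-2121 + A\right) \left(2655 + g{\left(39,51 \right)}\right) = \left(-2121 - 462\right) \left(2655 + 2 \cdot 39 \frac{1}{51 + \sqrt{-33 + 51}}\right) = - 2583 \left(2655 + 2 \cdot 39 \frac{1}{51 + \sqrt{18}}\right) = - 2583 \left(2655 + 2 \cdot 39 \frac{1}{51 + 3 \sqrt{2}}\right) = - 2583 \left(2655 + \frac{78}{51 + 3 \sqrt{2}}\right) = -6857865 - \frac{201474}{51 + 3 \sqrt{2}}$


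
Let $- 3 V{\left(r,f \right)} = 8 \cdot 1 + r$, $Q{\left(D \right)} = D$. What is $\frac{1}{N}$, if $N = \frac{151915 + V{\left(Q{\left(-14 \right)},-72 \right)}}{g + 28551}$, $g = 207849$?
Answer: $\frac{78800}{50639} \approx 1.5561$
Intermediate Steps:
$V{\left(r,f \right)} = - \frac{8}{3} - \frac{r}{3}$ ($V{\left(r,f \right)} = - \frac{8 \cdot 1 + r}{3} = - \frac{8 + r}{3} = - \frac{8}{3} - \frac{r}{3}$)
$N = \frac{50639}{78800}$ ($N = \frac{151915 - -2}{207849 + 28551} = \frac{151915 + \left(- \frac{8}{3} + \frac{14}{3}\right)}{236400} = \left(151915 + 2\right) \frac{1}{236400} = 151917 \cdot \frac{1}{236400} = \frac{50639}{78800} \approx 0.64263$)
$\frac{1}{N} = \frac{1}{\frac{50639}{78800}} = \frac{78800}{50639}$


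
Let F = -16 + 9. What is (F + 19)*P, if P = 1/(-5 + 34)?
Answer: 12/29 ≈ 0.41379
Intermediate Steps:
F = -7
P = 1/29 ≈ 0.034483
(F + 19)*P = (-7 + 19)*(1/29) = 12*(1/29) = 12/29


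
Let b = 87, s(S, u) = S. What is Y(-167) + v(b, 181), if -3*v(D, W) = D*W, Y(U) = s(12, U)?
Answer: -5237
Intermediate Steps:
Y(U) = 12
v(D, W) = -D*W/3
Y(-167) + v(b, 181) = 12 - ⅓*87*181 = 12 - 5249 = -5237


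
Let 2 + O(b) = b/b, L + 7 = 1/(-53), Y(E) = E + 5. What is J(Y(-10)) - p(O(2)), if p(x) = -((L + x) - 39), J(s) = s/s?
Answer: -2439/53 ≈ -46.019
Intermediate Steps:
Y(E) = 5 + E
L = -372/53 (L = -7 + 1/(-53) = -7 - 1/53 = -372/53 ≈ -7.0189)
O(b) = -1 (O(b) = -2 + b/b = -2 + 1 = -1)
J(s) = 1
p(x) = 2439/53 - x (p(x) = -((-372/53 + x) - 39) = -(-2439/53 + x) = 2439/53 - x)
J(Y(-10)) - p(O(2)) = 1 - (2439/53 - 1*(-1)) = 1 - (2439/53 + 1) = 1 - 1*2492/53 = 1 - 2492/53 = -2439/53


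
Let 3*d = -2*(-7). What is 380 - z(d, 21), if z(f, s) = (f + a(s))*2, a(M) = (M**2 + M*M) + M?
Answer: -4306/3 ≈ -1435.3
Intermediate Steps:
a(M) = M + 2*M**2 (a(M) = (M**2 + M**2) + M = 2*M**2 + M = M + 2*M**2)
d = 14/3 (d = (-2*(-7))/3 = (1/3)*14 = 14/3 ≈ 4.6667)
z(f, s) = 2*f + 2*s*(1 + 2*s) (z(f, s) = (f + s*(1 + 2*s))*2 = 2*f + 2*s*(1 + 2*s))
380 - z(d, 21) = 380 - (2*(14/3) + 2*21*(1 + 2*21)) = 380 - (28/3 + 2*21*(1 + 42)) = 380 - (28/3 + 2*21*43) = 380 - (28/3 + 1806) = 380 - 1*5446/3 = 380 - 5446/3 = -4306/3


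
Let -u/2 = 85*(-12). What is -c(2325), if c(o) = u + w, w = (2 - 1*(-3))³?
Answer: -2165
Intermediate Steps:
u = 2040 (u = -170*(-12) = -2*(-1020) = 2040)
w = 125 (w = (2 + 3)³ = 5³ = 125)
c(o) = 2165 (c(o) = 2040 + 125 = 2165)
-c(2325) = -1*2165 = -2165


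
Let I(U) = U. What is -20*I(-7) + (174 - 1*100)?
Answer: 214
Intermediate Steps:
-20*I(-7) + (174 - 1*100) = -20*(-7) + (174 - 1*100) = 140 + (174 - 100) = 140 + 74 = 214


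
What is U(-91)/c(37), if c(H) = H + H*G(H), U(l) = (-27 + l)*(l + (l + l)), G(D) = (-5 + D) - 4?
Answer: 32214/1073 ≈ 30.022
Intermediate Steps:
G(D) = -9 + D
U(l) = 3*l*(-27 + l) (U(l) = (-27 + l)*(l + 2*l) = (-27 + l)*(3*l) = 3*l*(-27 + l))
c(H) = H + H*(-9 + H)
U(-91)/c(37) = (3*(-91)*(-27 - 91))/((37*(-8 + 37))) = (3*(-91)*(-118))/((37*29)) = 32214/1073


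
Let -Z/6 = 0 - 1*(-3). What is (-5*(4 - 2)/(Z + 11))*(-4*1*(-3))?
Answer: 120/7 ≈ 17.143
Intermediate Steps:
Z = -18 (Z = -6*(0 - 1*(-3)) = -6*(0 + 3) = -6*3 = -18)
(-5*(4 - 2)/(Z + 11))*(-4*1*(-3)) = (-5*(4 - 2)/(-18 + 11))*(-4*1*(-3)) = (-10/(-7))*(-4*(-3)) = -10*(-1)/7*12 = -5*(-2/7)*12 = (10/7)*12 = 120/7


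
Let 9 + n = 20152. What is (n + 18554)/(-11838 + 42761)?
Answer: 38697/30923 ≈ 1.2514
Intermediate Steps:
n = 20143 (n = -9 + 20152 = 20143)
(n + 18554)/(-11838 + 42761) = (20143 + 18554)/(-11838 + 42761) = 38697/30923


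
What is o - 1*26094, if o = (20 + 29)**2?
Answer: -23693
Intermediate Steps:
o = 2401 (o = 49**2 = 2401)
o - 1*26094 = 2401 - 1*26094 = 2401 - 26094 = -23693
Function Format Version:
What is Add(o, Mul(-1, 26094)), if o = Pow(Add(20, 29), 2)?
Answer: -23693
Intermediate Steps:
o = 2401 (o = Pow(49, 2) = 2401)
Add(o, Mul(-1, 26094)) = Add(2401, Mul(-1, 26094)) = Add(2401, -26094) = -23693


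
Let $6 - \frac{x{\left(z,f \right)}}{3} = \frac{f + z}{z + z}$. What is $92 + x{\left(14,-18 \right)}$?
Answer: $\frac{773}{7} \approx 110.43$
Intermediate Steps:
$x{\left(z,f \right)} = 18 - \frac{3 \left(f + z\right)}{2 z}$ ($x{\left(z,f \right)} = 18 - 3 \frac{f + z}{z + z} = 18 - 3 \frac{f + z}{2 z} = 18 - \frac{3 \left(f + z\right)}{2 z}$)
$92 + x{\left(14,-18 \right)} = 92 + \frac{3 \left(\left(-1\right) \left(-18\right) + 11 \cdot 14\right)}{2 \cdot 14} = 92 + \frac{3}{2} \cdot \frac{1}{14} \left(18 + 154\right) = 92 + \frac{3}{2} \cdot \frac{1}{14} \cdot 172 = 92 + \frac{129}{7} = \frac{773}{7}$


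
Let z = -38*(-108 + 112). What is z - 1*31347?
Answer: -31499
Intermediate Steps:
z = -152 (z = -38*4 = -152)
z - 1*31347 = -152 - 1*31347 = -152 - 31347 = -31499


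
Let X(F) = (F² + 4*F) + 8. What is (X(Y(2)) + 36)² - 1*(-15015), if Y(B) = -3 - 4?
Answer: 19240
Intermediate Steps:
Y(B) = -7
X(F) = 8 + F² + 4*F
(X(Y(2)) + 36)² - 1*(-15015) = ((8 + (-7)² + 4*(-7)) + 36)² - 1*(-15015) = ((8 + 49 - 28) + 36)² + 15015 = (29 + 36)² + 15015 = 65² + 15015 = 4225 + 15015 = 19240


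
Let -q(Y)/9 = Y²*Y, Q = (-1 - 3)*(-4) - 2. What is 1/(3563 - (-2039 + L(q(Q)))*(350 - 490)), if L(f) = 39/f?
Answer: -294/82877783 ≈ -3.5474e-6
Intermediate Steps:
Q = 14 (Q = -4*(-4) - 2 = 16 - 2 = 14)
q(Y) = -9*Y³ (q(Y) = -9*Y²*Y = -9*Y³)
1/(3563 - (-2039 + L(q(Q)))*(350 - 490)) = 1/(3563 - (-2039 + 39/((-9*14³)))*(350 - 490)) = 1/(3563 - (-2039 + 39/((-9*2744)))*(-140)) = 1/(3563 - (-2039 + 39/(-24696))*(-140)) = 1/(3563 - (-2039 + 39*(-1/24696))*(-140)) = 1/(3563 - (-2039 - 13/8232)*(-140)) = 1/(3563 - (-16785061)*(-140)/8232) = 1/(3563 - 1*83925305/294) = 1/(3563 - 83925305/294) = 1/(-82877783/294) = -294/82877783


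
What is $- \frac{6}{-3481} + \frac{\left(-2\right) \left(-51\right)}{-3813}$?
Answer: $- \frac{110728}{4424351} \approx -0.025027$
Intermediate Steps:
$- \frac{6}{-3481} + \frac{\left(-2\right) \left(-51\right)}{-3813} = \left(-6\right) \left(- \frac{1}{3481}\right) + 102 \left(- \frac{1}{3813}\right) = \frac{6}{3481} - \frac{34}{1271} = - \frac{110728}{4424351}$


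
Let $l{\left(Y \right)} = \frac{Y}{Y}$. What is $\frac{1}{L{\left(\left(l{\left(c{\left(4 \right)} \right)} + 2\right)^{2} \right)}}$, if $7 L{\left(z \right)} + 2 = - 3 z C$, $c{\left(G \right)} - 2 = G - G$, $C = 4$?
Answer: $- \frac{7}{110} \approx -0.063636$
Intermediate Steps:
$c{\left(G \right)} = 2$ ($c{\left(G \right)} = 2 + \left(G - G\right) = 2 + 0 = 2$)
$l{\left(Y \right)} = 1$
$L{\left(z \right)} = - \frac{2}{7} - \frac{12 z}{7}$ ($L{\left(z \right)} = - \frac{2}{7} + \frac{- 3 z 4}{7} = - \frac{2}{7} + \frac{\left(-12\right) z}{7} = - \frac{2}{7} - \frac{12 z}{7}$)
$\frac{1}{L{\left(\left(l{\left(c{\left(4 \right)} \right)} + 2\right)^{2} \right)}} = \frac{1}{- \frac{2}{7} - \frac{12 \left(1 + 2\right)^{2}}{7}} = \frac{1}{- \frac{2}{7} - \frac{12 \cdot 3^{2}}{7}} = \frac{1}{- \frac{2}{7} - \frac{108}{7}} = \frac{1}{- \frac{110}{7}} = - \frac{7}{110}$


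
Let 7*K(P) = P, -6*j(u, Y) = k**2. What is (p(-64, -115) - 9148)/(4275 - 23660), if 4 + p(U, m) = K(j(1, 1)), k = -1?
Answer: 76877/162834 ≈ 0.47212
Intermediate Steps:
j(u, Y) = -1/6 (j(u, Y) = -1/6*(-1)**2 = -1/6*1 = -1/6)
K(P) = P/7
p(U, m) = -169/42 (p(U, m) = -4 + (1/7)*(-1/6) = -4 - 1/42 = -169/42)
(p(-64, -115) - 9148)/(4275 - 23660) = (-169/42 - 9148)/(4275 - 23660) = -384385/42/(-19385) = -384385/42*(-1/19385) = 76877/162834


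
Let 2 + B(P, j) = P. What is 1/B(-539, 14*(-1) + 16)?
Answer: -1/541 ≈ -0.0018484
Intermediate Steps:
B(P, j) = -2 + P
1/B(-539, 14*(-1) + 16) = 1/(-2 - 539) = 1/(-541) = -1/541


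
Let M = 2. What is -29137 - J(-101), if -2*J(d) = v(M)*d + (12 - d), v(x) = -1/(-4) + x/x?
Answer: -233149/8 ≈ -29144.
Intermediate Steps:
v(x) = 5/4 (v(x) = -1*(-¼) + 1 = ¼ + 1 = 5/4)
J(d) = -6 - d/8 (J(d) = -(5*d/4 + (12 - d))/2 = -(12 + d/4)/2 = -6 - d/8)
-29137 - J(-101) = -29137 - (-6 - ⅛*(-101)) = -29137 - (-6 + 101/8) = -29137 - 1*53/8 = -29137 - 53/8 = -233149/8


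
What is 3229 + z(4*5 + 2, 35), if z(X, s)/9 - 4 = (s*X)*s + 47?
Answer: 246238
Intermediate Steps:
z(X, s) = 459 + 9*X*s² (z(X, s) = 36 + 9*((s*X)*s + 47) = 36 + 9*((X*s)*s + 47) = 36 + 9*(X*s² + 47) = 36 + 9*(47 + X*s²) = 36 + (423 + 9*X*s²) = 459 + 9*X*s²)
3229 + z(4*5 + 2, 35) = 3229 + (459 + 9*(4*5 + 2)*35²) = 3229 + (459 + 9*(20 + 2)*1225) = 3229 + (459 + 9*22*1225) = 3229 + (459 + 242550) = 3229 + 243009 = 246238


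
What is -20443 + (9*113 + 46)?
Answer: -19380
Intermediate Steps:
-20443 + (9*113 + 46) = -20443 + (1017 + 46) = -20443 + 1063 = -19380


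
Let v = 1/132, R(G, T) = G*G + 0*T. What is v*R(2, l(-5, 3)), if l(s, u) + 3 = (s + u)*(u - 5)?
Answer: 1/33 ≈ 0.030303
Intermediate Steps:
l(s, u) = -3 + (-5 + u)*(s + u) (l(s, u) = -3 + (s + u)*(u - 5) = -3 + (s + u)*(-5 + u) = -3 + (-5 + u)*(s + u))
R(G, T) = G² (R(G, T) = G² + 0 = G²)
v = 1/132 ≈ 0.0075758
v*R(2, l(-5, 3)) = (1/132)*2² = (1/132)*4 = 1/33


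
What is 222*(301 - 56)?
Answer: 54390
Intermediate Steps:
222*(301 - 56) = 222*245 = 54390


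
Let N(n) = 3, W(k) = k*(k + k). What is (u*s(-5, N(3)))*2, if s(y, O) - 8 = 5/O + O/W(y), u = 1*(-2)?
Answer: -2918/75 ≈ -38.907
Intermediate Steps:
W(k) = 2*k² (W(k) = k*(2*k) = 2*k²)
u = -2
s(y, O) = 8 + 5/O + O/(2*y²) (s(y, O) = 8 + (5/O + O/((2*y²))) = 8 + (5/O + O*(1/(2*y²))) = 8 + (5/O + O/(2*y²)) = 8 + 5/O + O/(2*y²))
(u*s(-5, N(3)))*2 = -2*(8 + 5/3 + (½)*3/(-5)²)*2 = -2*(8 + 5*(⅓) + (½)*3*(1/25))*2 = -2*(8 + 5/3 + 3/50)*2 = -2*1459/150*2 = -1459/75*2 = -2918/75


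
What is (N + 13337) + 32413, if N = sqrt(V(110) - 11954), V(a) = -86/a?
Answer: 45750 + 3*I*sqrt(4018135)/55 ≈ 45750.0 + 109.34*I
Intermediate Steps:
N = 3*I*sqrt(4018135)/55 (N = sqrt(-86/110 - 11954) = sqrt(-86*1/110 - 11954) = sqrt(-43/55 - 11954) = sqrt(-657513/55) = 3*I*sqrt(4018135)/55 ≈ 109.34*I)
(N + 13337) + 32413 = (3*I*sqrt(4018135)/55 + 13337) + 32413 = (13337 + 3*I*sqrt(4018135)/55) + 32413 = 45750 + 3*I*sqrt(4018135)/55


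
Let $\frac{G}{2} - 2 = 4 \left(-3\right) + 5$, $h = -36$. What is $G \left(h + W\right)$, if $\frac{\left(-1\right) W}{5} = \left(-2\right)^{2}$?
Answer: $560$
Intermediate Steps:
$W = -20$ ($W = - 5 \left(-2\right)^{2} = \left(-5\right) 4 = -20$)
$G = -10$ ($G = 4 + 2 \left(4 \left(-3\right) + 5\right) = 4 + 2 \left(-12 + 5\right) = 4 + 2 \left(-7\right) = 4 - 14 = -10$)
$G \left(h + W\right) = - 10 \left(-36 - 20\right) = \left(-10\right) \left(-56\right) = 560$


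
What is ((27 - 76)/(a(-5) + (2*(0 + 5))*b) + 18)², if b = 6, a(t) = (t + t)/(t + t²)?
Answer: 85264/289 ≈ 295.03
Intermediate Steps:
a(t) = 2*t/(t + t²) (a(t) = (2*t)/(t + t²) = 2*t/(t + t²))
((27 - 76)/(a(-5) + (2*(0 + 5))*b) + 18)² = ((27 - 76)/(2/(1 - 5) + (2*(0 + 5))*6) + 18)² = (-49/(2/(-4) + (2*5)*6) + 18)² = (-49/(2*(-¼) + 10*6) + 18)² = (-49/(-½ + 60) + 18)² = (-49/119/2 + 18)² = (-49*2/119 + 18)² = (-14/17 + 18)² = (292/17)² = 85264/289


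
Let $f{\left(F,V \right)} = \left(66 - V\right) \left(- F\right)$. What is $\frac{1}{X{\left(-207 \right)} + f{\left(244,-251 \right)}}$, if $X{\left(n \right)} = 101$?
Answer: $- \frac{1}{77247} \approx -1.2945 \cdot 10^{-5}$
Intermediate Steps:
$f{\left(F,V \right)} = - F \left(66 - V\right)$
$\frac{1}{X{\left(-207 \right)} + f{\left(244,-251 \right)}} = \frac{1}{101 + 244 \left(-66 - 251\right)} = \frac{1}{101 + 244 \left(-317\right)} = \frac{1}{101 - 77348} = \frac{1}{-77247} = - \frac{1}{77247}$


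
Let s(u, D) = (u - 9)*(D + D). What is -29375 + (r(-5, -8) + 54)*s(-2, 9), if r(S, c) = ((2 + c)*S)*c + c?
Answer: 9037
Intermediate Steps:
s(u, D) = 2*D*(-9 + u) (s(u, D) = (-9 + u)*(2*D) = 2*D*(-9 + u))
r(S, c) = c + S*c*(2 + c) (r(S, c) = (S*(2 + c))*c + c = S*c*(2 + c) + c = c + S*c*(2 + c))
-29375 + (r(-5, -8) + 54)*s(-2, 9) = -29375 + (-8*(1 + 2*(-5) - 5*(-8)) + 54)*(2*9*(-9 - 2)) = -29375 + (-8*(1 - 10 + 40) + 54)*(2*9*(-11)) = -29375 + (-8*31 + 54)*(-198) = -29375 + (-248 + 54)*(-198) = -29375 - 194*(-198) = -29375 + 38412 = 9037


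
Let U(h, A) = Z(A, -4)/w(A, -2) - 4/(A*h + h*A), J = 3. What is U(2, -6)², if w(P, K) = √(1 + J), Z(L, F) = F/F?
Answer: 4/9 ≈ 0.44444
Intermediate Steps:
Z(L, F) = 1
w(P, K) = 2 (w(P, K) = √(1 + 3) = √4 = 2)
U(h, A) = ½ - 2/(A*h) (U(h, A) = 1/2 - 4/(A*h + h*A) = 1*(½) - 4/(A*h + A*h) = ½ - 4*1/(2*A*h) = ½ - 2/(A*h))
U(2, -6)² = (½ - 2/(-6*2))² = (½ - 2*(-⅙)*½)² = (½ + ⅙)² = (⅔)² = 4/9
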